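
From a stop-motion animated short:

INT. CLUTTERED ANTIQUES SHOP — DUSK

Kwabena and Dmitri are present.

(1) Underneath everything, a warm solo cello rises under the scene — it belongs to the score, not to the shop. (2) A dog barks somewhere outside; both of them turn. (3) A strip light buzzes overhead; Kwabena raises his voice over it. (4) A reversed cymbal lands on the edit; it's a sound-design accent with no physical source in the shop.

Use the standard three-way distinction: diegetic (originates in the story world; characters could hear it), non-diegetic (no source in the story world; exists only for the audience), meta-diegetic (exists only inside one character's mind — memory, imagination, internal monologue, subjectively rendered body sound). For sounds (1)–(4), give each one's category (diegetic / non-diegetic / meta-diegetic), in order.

Sound (1): nothing in the shop produces it and the characters don't hear it — pure soundtrack, so non-diegetic.
Sound (2): the sound comes from a dog physically present in the location, so diegetic.
Sound (3): it's the actual ambient sound of the location, so diegetic.
(4) is non-diegetic: it's a sound-design accent with no in-world source; no one in the scene can hear it.

non-diegetic, diegetic, diegetic, non-diegetic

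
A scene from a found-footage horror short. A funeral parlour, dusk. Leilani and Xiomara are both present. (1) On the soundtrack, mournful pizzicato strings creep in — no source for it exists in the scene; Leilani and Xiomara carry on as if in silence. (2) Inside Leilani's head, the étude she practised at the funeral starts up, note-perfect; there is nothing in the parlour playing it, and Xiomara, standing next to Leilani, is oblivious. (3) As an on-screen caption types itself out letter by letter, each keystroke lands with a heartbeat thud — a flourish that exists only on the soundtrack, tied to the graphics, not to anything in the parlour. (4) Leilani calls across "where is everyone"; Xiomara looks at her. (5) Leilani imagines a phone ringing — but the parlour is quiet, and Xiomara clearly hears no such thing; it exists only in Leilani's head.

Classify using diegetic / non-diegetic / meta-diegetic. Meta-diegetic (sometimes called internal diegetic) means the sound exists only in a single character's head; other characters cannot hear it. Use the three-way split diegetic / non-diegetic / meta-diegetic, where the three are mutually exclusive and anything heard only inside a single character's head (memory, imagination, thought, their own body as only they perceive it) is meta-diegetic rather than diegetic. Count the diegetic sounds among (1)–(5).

1

(1) is non-diegetic: score with no on-screen or off-screen source; it exists for the audience alone.
Sound (2): remembered music, private to Leilani — Xiomara is oblivious because it isn't in the room, so meta-diegetic.
Sound (3): the caption isn't part of the story world, so neither is the sound tied to it, so non-diegetic.
Sound (4): spoken by a character present in the story world, so diegetic.
(5) subjective to Leilani: the parlour is silent and Xiomara hears nothing → meta-diegetic.
So 1 of the 5 is diegetic: (4).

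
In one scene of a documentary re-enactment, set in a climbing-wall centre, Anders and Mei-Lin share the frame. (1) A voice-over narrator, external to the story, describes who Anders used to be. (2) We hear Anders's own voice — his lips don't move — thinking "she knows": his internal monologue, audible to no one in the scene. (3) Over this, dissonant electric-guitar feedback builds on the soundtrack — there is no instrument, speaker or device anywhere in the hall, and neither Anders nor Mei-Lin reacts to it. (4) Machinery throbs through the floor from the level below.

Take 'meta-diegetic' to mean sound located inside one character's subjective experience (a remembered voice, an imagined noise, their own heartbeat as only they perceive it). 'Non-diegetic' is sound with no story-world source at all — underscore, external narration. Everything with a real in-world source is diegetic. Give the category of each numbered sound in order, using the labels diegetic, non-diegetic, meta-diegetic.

non-diegetic, meta-diegetic, non-diegetic, diegetic

Sound (1): external voice-over — not a character, not heard by anyone in the scene, so non-diegetic.
Sound (2): it's Anders's unspoken thought, heard only by the audience via his subjectivity, so meta-diegetic.
(3) nothing in the hall produces it and the characters don't hear it — pure soundtrack → non-diegetic.
Sound (4): it's the actual ambient sound of the location, so diegetic.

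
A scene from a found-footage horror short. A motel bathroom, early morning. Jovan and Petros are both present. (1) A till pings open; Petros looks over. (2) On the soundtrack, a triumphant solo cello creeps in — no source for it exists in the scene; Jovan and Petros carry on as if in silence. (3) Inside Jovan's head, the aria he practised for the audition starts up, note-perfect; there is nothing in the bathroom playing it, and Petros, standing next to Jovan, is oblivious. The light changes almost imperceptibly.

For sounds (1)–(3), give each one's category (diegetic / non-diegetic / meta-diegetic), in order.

diegetic, non-diegetic, meta-diegetic

Sound (1): a till is a real object/event in the scene's world, so diegetic.
(2) nothing in the bathroom produces it and the characters don't hear it — pure soundtrack → non-diegetic.
(3) it lives in Jovan's subjectivity, not in the bathroom → meta-diegetic.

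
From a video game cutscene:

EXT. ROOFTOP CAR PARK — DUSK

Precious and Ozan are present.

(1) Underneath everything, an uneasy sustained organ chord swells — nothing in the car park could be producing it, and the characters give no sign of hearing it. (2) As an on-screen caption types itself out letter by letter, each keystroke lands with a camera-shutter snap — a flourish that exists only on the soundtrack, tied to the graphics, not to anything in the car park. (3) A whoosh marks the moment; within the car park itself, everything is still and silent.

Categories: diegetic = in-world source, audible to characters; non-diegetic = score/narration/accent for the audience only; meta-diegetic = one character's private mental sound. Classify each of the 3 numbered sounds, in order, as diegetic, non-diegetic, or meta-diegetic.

(1) score with no on-screen or off-screen source; it exists for the audience alone → non-diegetic.
Sound (2): the caption isn't part of the story world, so neither is the sound tied to it, so non-diegetic.
(3) an editorial stinger — it belongs to the cut, not the story world → non-diegetic.

non-diegetic, non-diegetic, non-diegetic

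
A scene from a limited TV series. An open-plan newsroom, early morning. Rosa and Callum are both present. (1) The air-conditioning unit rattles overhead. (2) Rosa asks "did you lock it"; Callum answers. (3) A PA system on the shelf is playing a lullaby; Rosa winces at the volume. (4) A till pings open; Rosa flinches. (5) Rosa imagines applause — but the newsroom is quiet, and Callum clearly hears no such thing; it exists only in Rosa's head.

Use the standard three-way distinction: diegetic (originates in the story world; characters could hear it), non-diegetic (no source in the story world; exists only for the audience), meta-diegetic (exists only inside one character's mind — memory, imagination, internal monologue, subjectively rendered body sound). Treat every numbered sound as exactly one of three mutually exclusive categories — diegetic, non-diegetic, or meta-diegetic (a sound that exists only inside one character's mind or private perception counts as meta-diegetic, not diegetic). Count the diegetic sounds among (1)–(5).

(1) ambient/room sound belonging to the story's physical space → diegetic.
Sound (2): Rosa is a character speaking aloud in the scene, so diegetic.
(3) a PA system is a physical source in the scene and Rosa reacts to it → diegetic.
Sound (4): an in-world source (a till); characters could hear it, so diegetic.
Sound (5): the sound is imagined by Rosa; nothing in the story world is producing it and Callum can't hear it, so meta-diegetic.
Diegetic: (1), (2), (3), (4) — that's 4.

4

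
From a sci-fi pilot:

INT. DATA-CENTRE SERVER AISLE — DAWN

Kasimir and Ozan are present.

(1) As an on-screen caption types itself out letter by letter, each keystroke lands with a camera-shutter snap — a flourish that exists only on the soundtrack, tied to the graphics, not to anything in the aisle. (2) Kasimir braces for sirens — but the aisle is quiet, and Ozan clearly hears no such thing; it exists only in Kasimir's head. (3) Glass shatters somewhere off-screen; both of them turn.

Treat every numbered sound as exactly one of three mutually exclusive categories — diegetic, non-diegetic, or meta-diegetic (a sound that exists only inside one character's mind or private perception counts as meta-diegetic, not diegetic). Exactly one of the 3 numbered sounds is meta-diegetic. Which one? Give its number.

(1) the caption isn't part of the story world, so neither is the sound tied to it → non-diegetic.
Sound (2): Kasimir alone 'hears' it — an imagined sound, not present in the space, so meta-diegetic.
Sound (3): glass is a real object/event in the scene's world, so diegetic.
Only (2) is meta-diegetic.

2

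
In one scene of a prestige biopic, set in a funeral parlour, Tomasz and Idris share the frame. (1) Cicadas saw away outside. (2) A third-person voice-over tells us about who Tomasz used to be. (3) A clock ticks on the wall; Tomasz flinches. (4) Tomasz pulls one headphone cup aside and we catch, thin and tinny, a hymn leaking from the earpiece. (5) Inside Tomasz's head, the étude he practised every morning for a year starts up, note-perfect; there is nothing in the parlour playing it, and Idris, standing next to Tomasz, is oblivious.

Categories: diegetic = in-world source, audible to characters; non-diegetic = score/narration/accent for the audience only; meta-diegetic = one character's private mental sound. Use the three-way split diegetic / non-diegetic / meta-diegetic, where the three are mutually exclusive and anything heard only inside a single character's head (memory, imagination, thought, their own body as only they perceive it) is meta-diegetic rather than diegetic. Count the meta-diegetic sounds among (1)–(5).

(1) is diegetic: cicadas is part of the location's real environment.
Sound (2): external voice-over — not a character, not heard by anyone in the scene, so non-diegetic.
(3) an in-world source (a clock); characters could hear it → diegetic.
(4) is diegetic: the earpiece is a real device on Tomasz's head — source music.
(5) the music is a memory playing inside Tomasz's mind alone; no real-world source, Idris can't hear it → meta-diegetic.
Meta-diegetic: (5) — that's 1.

1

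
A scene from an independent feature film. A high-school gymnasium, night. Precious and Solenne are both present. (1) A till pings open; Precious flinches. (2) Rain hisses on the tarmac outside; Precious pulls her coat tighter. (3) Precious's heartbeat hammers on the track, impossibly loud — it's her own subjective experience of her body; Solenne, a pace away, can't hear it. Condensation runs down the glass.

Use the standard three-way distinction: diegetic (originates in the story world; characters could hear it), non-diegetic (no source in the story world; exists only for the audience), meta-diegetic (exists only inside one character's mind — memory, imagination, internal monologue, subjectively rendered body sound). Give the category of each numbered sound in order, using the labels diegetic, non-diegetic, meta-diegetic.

diegetic, diegetic, meta-diegetic

(1) an in-world source (a till); characters could hear it → diegetic.
(2) is diegetic: ambient/room sound belonging to the story's physical space.
Sound (3): it's Precious's internal bodily sensation rendered as sound; only Precious 'hears' it, so meta-diegetic.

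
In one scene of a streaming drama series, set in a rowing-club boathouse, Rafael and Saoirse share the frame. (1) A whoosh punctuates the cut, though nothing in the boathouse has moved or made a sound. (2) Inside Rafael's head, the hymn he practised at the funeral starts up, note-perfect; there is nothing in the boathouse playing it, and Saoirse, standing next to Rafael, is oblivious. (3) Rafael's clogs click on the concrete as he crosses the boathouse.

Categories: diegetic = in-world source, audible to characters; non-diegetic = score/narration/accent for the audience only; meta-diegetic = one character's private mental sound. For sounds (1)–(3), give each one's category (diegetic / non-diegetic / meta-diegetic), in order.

(1) nothing in the scene produces it; it's an accent added for the audience → non-diegetic.
(2) is meta-diegetic: remembered music, private to Rafael — Saoirse is oblivious because it isn't in the room.
Sound (3): it's the physical sound of Rafael moving in the space, so diegetic.

non-diegetic, meta-diegetic, diegetic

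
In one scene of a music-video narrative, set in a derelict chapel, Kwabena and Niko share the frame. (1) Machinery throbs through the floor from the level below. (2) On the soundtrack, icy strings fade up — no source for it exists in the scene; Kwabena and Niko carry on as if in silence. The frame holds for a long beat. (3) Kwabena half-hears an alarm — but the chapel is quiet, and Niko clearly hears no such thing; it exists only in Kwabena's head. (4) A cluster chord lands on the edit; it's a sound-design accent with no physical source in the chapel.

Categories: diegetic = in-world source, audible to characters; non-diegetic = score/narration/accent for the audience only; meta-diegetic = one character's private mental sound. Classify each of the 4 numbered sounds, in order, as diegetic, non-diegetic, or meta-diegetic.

diegetic, non-diegetic, meta-diegetic, non-diegetic

(1) is diegetic: machinery is part of the location's real environment.
(2) score with no on-screen or off-screen source; it exists for the audience alone → non-diegetic.
Sound (3): the sound is imagined by Kwabena; nothing in the story world is producing it and Niko can't hear it, so meta-diegetic.
(4) an editorial stinger — it belongs to the cut, not the story world → non-diegetic.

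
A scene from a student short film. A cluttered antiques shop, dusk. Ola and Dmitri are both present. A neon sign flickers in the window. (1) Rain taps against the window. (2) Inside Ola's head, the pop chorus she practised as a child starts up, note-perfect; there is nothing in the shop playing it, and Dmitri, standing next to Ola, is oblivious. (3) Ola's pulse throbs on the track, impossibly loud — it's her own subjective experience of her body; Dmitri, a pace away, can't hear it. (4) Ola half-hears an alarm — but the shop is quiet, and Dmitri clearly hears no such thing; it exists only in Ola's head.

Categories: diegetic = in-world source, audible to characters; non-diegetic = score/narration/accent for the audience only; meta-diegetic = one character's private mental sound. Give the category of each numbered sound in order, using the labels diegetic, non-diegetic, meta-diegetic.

Sound (1): ambient/room sound belonging to the story's physical space, so diegetic.
Sound (2): remembered music, private to Ola — Dmitri is oblivious because it isn't in the room, so meta-diegetic.
(3) it's Ola's internal bodily sensation rendered as sound; only Ola 'hears' it → meta-diegetic.
(4) is meta-diegetic: subjective to Ola: the shop is silent and Dmitri hears nothing.

diegetic, meta-diegetic, meta-diegetic, meta-diegetic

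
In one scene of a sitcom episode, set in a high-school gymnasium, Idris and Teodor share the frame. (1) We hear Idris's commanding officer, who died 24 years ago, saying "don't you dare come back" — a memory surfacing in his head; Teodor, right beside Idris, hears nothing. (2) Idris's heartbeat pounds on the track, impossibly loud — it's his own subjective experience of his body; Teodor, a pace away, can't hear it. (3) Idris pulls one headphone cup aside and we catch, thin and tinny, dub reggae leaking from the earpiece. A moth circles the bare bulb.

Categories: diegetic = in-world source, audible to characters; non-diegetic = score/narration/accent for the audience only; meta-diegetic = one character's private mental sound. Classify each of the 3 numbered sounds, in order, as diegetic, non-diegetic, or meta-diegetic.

Sound (1): the voice is a memory playing only inside Idris's mind; Teodor can't hear it, so meta-diegetic.
(2) a subjective body sound — Idris's private perception, inaudible to Teodor → meta-diegetic.
(3) the earpiece is a real device on Idris's head — source music → diegetic.

meta-diegetic, meta-diegetic, diegetic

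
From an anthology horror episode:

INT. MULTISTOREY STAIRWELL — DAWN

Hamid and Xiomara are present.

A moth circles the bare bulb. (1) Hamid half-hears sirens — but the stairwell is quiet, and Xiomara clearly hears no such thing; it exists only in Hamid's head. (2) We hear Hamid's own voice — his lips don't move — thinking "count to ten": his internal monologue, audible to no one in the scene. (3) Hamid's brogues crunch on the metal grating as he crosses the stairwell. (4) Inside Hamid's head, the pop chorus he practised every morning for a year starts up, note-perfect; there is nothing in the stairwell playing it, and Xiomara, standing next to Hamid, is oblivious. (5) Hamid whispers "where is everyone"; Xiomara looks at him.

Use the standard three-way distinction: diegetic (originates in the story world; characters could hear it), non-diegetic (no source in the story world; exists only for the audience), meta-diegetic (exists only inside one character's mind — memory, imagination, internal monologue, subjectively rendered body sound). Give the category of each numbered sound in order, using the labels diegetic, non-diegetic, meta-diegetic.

(1) is meta-diegetic: Hamid alone 'hears' it — an imagined sound, not present in the space.
(2) it's Hamid's unspoken thought, heard only by the audience via his subjectivity → meta-diegetic.
Sound (3): Hamid's footsteps are produced in the story world, so diegetic.
(4) the music is a memory playing inside Hamid's mind alone; no real-world source, Xiomara can't hear it → meta-diegetic.
(5) is diegetic: spoken by a character present in the story world.

meta-diegetic, meta-diegetic, diegetic, meta-diegetic, diegetic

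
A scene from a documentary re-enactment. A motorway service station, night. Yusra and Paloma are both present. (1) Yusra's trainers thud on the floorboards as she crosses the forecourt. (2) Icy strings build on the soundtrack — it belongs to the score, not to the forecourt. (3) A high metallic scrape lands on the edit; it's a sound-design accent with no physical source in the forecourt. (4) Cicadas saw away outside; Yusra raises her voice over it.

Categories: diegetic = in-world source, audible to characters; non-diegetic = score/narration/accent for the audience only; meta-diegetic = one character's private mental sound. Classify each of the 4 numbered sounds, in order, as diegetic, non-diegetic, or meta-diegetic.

(1) a character's body making contact with the set — an in-world sound → diegetic.
(2) it has no source in the story world and no character can hear it — it's underscore → non-diegetic.
(3) an editorial stinger — it belongs to the cut, not the story world → non-diegetic.
(4) it's the actual ambient sound of the location → diegetic.

diegetic, non-diegetic, non-diegetic, diegetic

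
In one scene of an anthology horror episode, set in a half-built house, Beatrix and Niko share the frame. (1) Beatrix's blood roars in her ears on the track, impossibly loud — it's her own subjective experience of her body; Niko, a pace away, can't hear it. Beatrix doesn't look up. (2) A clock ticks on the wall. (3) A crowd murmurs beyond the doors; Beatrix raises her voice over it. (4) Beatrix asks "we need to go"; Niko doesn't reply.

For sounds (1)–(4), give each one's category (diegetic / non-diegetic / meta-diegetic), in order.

meta-diegetic, diegetic, diegetic, diegetic

(1) a subjective body sound — Beatrix's private perception, inaudible to Niko → meta-diegetic.
(2) is diegetic: the sound comes from a clock physically present in the location.
(3) a crowd is part of the location's real environment → diegetic.
Sound (4): Beatrix is a character speaking aloud in the scene, so diegetic.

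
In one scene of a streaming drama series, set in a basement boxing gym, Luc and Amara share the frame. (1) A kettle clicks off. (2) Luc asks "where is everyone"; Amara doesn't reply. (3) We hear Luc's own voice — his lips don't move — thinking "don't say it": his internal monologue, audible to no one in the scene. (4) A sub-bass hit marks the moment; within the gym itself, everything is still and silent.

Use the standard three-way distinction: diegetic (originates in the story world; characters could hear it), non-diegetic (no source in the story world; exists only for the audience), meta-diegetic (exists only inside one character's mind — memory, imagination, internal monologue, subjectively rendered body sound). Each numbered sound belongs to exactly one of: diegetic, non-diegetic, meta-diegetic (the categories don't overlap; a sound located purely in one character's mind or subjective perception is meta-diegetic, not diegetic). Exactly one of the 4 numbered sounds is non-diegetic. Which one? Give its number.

4

(1) a kettle is a real object/event in the scene's world → diegetic.
(2) Luc is a character speaking aloud in the scene → diegetic.
(3) is meta-diegetic: Luc's thought-voice: a private mental sound no other character can hear.
Sound (4): an editorial stinger — it belongs to the cut, not the story world, so non-diegetic.
Only (4) is non-diegetic.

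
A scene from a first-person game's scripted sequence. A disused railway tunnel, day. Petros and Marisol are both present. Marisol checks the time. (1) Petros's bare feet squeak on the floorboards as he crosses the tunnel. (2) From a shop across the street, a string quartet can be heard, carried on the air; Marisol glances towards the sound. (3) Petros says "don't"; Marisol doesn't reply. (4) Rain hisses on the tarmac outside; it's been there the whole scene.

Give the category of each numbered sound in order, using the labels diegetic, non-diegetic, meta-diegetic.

diegetic, diegetic, diegetic, diegetic

(1) Petros's footsteps are produced in the story world → diegetic.
(2) is diegetic: it's coming from a shop across the street — a location within the story world — and Marisol reacts.
(3) is diegetic: on-screen dialogue — Petros speaks and Marisol is there to hear.
(4) ambient/room sound belonging to the story's physical space → diegetic.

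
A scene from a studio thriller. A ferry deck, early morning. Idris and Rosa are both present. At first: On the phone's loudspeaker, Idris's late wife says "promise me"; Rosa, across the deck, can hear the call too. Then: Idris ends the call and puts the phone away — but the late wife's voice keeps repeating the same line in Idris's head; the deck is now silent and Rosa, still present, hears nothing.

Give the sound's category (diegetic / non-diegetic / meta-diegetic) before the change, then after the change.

Before the change: the loudspeaker is an in-world source; both Idris and Rosa hear the call → diegetic.
After the change: with the phone off, the voice continues only as Idris's private mental replay — Rosa can't hear it → meta-diegetic.

diegetic, meta-diegetic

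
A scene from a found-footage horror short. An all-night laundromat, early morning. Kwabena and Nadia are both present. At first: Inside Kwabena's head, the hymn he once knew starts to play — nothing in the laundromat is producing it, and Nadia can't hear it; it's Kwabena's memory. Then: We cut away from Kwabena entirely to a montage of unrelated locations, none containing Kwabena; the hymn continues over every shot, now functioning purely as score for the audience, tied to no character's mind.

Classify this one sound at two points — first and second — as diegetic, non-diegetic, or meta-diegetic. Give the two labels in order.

First: the music lives inside Kwabena's mind alone; Nadia can't hear it → meta-diegetic.
Second: once it plays over shots Kwabena isn't in, detached from any character's subjectivity, it's conventional underscore → non-diegetic.

meta-diegetic, non-diegetic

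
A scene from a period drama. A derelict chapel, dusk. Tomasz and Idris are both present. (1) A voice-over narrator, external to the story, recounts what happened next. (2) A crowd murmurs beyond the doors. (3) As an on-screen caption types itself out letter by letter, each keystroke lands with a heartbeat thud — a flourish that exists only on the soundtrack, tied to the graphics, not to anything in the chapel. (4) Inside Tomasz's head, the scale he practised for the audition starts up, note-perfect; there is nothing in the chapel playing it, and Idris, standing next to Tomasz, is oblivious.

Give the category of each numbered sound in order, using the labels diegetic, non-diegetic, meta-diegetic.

non-diegetic, diegetic, non-diegetic, meta-diegetic

(1) external voice-over — not a character, not heard by anyone in the scene → non-diegetic.
(2) is diegetic: ambient/room sound belonging to the story's physical space.
Sound (3): sound married to a title/caption — outside the diegesis by definition, so non-diegetic.
(4) is meta-diegetic: remembered music, private to Tomasz — Idris is oblivious because it isn't in the room.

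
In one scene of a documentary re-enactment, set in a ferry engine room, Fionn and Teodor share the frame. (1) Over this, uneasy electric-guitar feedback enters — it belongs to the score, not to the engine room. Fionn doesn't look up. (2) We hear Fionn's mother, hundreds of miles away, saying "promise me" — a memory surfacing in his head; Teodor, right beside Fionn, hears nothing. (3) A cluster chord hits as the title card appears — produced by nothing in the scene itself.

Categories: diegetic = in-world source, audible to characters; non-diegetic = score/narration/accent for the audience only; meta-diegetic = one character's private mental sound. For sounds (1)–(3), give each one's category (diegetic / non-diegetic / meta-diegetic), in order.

non-diegetic, meta-diegetic, non-diegetic

(1) is non-diegetic: it has no source in the story world and no character can hear it — it's underscore.
Sound (2): a remembered line, private to Fionn — not present in the room, not audible to Teodor, so meta-diegetic.
(3) is non-diegetic: an editorial stinger — it belongs to the cut, not the story world.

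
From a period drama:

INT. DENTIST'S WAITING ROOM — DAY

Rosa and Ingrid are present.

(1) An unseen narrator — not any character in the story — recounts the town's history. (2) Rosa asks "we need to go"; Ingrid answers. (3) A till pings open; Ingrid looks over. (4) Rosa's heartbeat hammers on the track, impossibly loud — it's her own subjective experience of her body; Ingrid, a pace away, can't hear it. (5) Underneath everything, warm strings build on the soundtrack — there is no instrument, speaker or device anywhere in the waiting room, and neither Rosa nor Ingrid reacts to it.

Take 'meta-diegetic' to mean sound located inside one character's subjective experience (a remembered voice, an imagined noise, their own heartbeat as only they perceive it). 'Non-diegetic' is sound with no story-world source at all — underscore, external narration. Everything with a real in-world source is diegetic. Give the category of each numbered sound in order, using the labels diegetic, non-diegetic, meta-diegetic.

(1) commentary laid over the scene from outside the fiction → non-diegetic.
(2) spoken by a character present in the story world → diegetic.
Sound (3): the sound comes from a till physically present in the location, so diegetic.
Sound (4): a subjective body sound — Rosa's private perception, inaudible to Ingrid, so meta-diegetic.
(5) is non-diegetic: it has no source in the story world and no character can hear it — it's underscore.

non-diegetic, diegetic, diegetic, meta-diegetic, non-diegetic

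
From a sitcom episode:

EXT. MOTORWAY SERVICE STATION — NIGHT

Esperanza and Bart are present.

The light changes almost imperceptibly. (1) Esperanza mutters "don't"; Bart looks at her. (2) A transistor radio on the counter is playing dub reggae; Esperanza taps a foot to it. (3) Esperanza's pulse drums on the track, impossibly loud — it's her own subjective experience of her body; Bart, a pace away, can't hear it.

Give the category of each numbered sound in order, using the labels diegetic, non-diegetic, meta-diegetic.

Sound (1): Esperanza is a character speaking aloud in the scene, so diegetic.
(2) is diegetic: source music from a transistor radio, which exists in the story world.
(3) a subjective body sound — Esperanza's private perception, inaudible to Bart → meta-diegetic.

diegetic, diegetic, meta-diegetic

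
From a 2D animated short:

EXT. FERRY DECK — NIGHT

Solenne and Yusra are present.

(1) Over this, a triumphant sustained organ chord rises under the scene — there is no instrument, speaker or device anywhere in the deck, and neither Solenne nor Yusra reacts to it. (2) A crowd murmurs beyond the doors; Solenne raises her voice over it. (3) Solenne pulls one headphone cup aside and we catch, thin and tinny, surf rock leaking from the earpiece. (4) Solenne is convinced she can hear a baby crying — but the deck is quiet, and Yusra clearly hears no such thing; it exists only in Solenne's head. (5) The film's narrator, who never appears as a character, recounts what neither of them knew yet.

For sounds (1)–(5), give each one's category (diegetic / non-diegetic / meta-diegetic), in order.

non-diegetic, diegetic, diegetic, meta-diegetic, non-diegetic

(1) score with no on-screen or off-screen source; it exists for the audience alone → non-diegetic.
(2) is diegetic: it's the actual ambient sound of the location.
Sound (3): the earpiece is a real device on Solenne's head — source music, so diegetic.
(4) is meta-diegetic: Solenne alone 'hears' it — an imagined sound, not present in the space.
Sound (5): commentary laid over the scene from outside the fiction, so non-diegetic.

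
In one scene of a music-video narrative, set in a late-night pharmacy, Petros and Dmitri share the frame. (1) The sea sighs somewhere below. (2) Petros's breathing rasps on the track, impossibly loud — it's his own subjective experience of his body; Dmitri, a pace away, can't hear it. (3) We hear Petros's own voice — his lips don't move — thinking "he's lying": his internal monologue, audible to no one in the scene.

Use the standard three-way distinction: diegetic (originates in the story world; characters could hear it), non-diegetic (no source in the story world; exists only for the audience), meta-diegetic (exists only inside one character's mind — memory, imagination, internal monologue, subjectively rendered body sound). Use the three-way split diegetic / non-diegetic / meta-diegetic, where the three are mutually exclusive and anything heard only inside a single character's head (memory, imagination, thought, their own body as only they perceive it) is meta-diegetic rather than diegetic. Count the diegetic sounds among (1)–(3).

1

(1) the sea is part of the location's real environment → diegetic.
(2) is meta-diegetic: it's Petros's internal bodily sensation rendered as sound; only Petros 'hears' it.
Sound (3): it's Petros's unspoken thought, heard only by the audience via his subjectivity, so meta-diegetic.
So 1 of the 3 is diegetic: (1).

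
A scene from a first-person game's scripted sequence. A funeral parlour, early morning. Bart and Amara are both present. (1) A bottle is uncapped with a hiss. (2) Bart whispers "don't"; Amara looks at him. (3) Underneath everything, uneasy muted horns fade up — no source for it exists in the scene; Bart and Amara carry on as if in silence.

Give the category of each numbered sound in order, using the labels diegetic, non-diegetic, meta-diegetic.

diegetic, diegetic, non-diegetic

Sound (1): a bottle is a real object/event in the scene's world, so diegetic.
(2) is diegetic: on-screen dialogue — Bart speaks and Amara is there to hear.
(3) it has no source in the story world and no character can hear it — it's underscore → non-diegetic.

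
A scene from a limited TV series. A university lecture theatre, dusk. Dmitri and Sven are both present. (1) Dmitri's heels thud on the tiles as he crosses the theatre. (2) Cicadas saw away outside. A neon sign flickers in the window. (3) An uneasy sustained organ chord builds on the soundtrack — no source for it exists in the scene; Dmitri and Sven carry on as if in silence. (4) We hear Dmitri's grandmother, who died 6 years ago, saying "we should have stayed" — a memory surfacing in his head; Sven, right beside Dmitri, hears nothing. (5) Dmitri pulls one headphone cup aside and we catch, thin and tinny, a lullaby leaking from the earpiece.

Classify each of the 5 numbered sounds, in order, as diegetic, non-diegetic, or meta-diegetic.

diegetic, diegetic, non-diegetic, meta-diegetic, diegetic

(1) is diegetic: it's the physical sound of Dmitri moving in the space.
Sound (2): it's the actual ambient sound of the location, so diegetic.
Sound (3): nothing in the theatre produces it and the characters don't hear it — pure soundtrack, so non-diegetic.
(4) is meta-diegetic: a remembered line, private to Dmitri — not present in the room, not audible to Sven.
(5) the earpiece is a real device on Dmitri's head — source music → diegetic.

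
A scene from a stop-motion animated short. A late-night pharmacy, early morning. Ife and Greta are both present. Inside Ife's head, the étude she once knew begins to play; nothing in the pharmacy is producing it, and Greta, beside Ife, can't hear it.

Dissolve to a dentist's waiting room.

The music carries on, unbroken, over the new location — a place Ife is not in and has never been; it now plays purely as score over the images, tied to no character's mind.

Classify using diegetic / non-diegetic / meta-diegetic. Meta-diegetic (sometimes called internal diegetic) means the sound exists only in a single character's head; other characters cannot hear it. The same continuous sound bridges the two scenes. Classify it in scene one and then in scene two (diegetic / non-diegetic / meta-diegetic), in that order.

Scene one: the music exists only inside Ife's mind; Greta can't hear it → meta-diegetic.
Scene two: it's detached from Ife entirely and plays over unrelated images with no in-world source — conventional underscore → non-diegetic.

meta-diegetic, non-diegetic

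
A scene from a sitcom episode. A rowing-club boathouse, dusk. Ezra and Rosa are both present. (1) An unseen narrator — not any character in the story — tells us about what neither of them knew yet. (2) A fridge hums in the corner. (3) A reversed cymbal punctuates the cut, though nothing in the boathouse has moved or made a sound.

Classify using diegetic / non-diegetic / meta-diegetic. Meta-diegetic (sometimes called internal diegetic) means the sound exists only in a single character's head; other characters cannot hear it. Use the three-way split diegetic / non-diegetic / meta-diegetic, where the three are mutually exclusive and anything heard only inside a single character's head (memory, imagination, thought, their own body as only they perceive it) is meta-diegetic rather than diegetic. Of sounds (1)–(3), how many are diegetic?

(1) is non-diegetic: external voice-over — not a character, not heard by anyone in the scene.
Sound (2): ambient/room sound belonging to the story's physical space, so diegetic.
(3) is non-diegetic: it's a sound-design accent with no in-world source; no one in the scene can hear it.
Diegetic: (2) — that's 1.

1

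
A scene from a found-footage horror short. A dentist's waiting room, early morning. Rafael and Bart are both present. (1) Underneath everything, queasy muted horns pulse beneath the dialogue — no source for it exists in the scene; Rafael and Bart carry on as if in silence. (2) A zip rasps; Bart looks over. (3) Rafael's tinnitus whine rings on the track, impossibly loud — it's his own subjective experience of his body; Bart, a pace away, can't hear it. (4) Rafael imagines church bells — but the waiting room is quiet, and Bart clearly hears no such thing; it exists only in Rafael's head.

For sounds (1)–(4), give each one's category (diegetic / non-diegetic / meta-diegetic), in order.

(1) is non-diegetic: score with no on-screen or off-screen source; it exists for the audience alone.
Sound (2): the sound comes from a zip physically present in the location, so diegetic.
(3) point-of-audition from inside Rafael's body; not a sound in the room → meta-diegetic.
Sound (4): Rafael alone 'hears' it — an imagined sound, not present in the space, so meta-diegetic.

non-diegetic, diegetic, meta-diegetic, meta-diegetic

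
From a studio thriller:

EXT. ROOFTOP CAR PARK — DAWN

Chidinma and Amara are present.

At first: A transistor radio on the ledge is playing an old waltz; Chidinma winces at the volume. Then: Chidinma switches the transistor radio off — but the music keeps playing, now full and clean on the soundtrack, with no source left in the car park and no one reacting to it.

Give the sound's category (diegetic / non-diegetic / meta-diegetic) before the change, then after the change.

diegetic, non-diegetic

Before the change: a transistor radio is a real in-scene source and Chidinma reacts to it → diegetic.
After the change: there is no longer any in-world source and no one can hear it — it has become underscore → non-diegetic.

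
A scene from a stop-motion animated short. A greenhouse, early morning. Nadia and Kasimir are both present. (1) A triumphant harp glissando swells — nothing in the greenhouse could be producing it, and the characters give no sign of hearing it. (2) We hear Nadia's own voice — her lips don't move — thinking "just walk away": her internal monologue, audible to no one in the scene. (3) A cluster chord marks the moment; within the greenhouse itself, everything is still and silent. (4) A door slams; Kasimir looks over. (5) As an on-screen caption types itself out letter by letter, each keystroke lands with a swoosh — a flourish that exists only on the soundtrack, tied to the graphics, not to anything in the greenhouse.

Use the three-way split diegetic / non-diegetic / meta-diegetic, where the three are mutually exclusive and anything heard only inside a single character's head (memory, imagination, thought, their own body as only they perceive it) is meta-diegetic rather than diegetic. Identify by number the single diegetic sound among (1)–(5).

4

(1) is non-diegetic: nothing in the greenhouse produces it and the characters don't hear it — pure soundtrack.
(2) is meta-diegetic: Nadia's thought-voice: a private mental sound no other character can hear.
Sound (3): it's a sound-design accent with no in-world source; no one in the scene can hear it, so non-diegetic.
(4) is diegetic: an in-world source (a door); characters could hear it.
(5) is non-diegetic: the caption isn't part of the story world, so neither is the sound tied to it.
Only (4) is diegetic.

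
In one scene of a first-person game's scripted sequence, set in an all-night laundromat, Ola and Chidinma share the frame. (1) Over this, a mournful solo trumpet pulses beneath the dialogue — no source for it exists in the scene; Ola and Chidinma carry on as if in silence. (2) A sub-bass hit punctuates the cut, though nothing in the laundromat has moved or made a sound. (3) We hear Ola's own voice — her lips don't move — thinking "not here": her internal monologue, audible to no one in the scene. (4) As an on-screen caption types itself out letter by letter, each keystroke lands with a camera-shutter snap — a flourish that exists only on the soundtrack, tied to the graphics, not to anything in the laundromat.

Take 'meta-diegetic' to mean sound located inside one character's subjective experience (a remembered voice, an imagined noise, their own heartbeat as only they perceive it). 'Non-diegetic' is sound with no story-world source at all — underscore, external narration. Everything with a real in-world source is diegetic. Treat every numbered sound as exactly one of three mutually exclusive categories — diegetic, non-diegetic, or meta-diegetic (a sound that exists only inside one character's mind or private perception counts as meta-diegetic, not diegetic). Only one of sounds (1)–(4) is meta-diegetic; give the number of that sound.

3

(1) it has no source in the story world and no character can hear it — it's underscore → non-diegetic.
(2) is non-diegetic: an editorial stinger — it belongs to the cut, not the story world.
(3) is meta-diegetic: it's Ola's unspoken thought, heard only by the audience via her subjectivity.
(4) it accompanies on-screen graphics, not anything inside the story world → non-diegetic.
Only (3) is meta-diegetic.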